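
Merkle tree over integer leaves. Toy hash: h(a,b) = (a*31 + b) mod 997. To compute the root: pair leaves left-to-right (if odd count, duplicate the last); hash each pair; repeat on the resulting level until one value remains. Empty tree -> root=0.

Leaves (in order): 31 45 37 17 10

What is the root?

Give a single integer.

L0: [31, 45, 37, 17, 10]
L1: h(31,45)=(31*31+45)%997=9 h(37,17)=(37*31+17)%997=167 h(10,10)=(10*31+10)%997=320 -> [9, 167, 320]
L2: h(9,167)=(9*31+167)%997=446 h(320,320)=(320*31+320)%997=270 -> [446, 270]
L3: h(446,270)=(446*31+270)%997=138 -> [138]

Answer: 138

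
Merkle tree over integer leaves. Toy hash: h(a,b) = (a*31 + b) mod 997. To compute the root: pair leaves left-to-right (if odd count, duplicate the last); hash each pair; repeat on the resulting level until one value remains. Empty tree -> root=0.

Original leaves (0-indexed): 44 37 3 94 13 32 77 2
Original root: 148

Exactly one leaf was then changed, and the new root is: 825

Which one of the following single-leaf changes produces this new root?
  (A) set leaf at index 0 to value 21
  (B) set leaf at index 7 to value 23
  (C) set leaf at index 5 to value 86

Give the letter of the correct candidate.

Answer: C

Derivation:
Original leaves: [44, 37, 3, 94, 13, 32, 77, 2]
Target new root: 825
Try each candidate change and compute the resulting root:
Candidate A: set leaf[0] = 21 -> leaves = [21, 37, 3, 94, 13, 32, 77, 2]
  L0: [21, 37, 3, 94, 13, 32, 77, 2]
  L1: h(21,37)=(21*31+37)%997=688 h(3,94)=(3*31+94)%997=187 h(13,32)=(13*31+32)%997=435 h(77,2)=(77*31+2)%997=395 -> [688, 187, 435, 395]
  L2: h(688,187)=(688*31+187)%997=578 h(435,395)=(435*31+395)%997=919 -> [578, 919]
  L3: h(578,919)=(578*31+919)%997=891 -> [891]
  root = 891 != target 825
Candidate B: set leaf[7] = 23 -> leaves = [44, 37, 3, 94, 13, 32, 77, 23]
  L0: [44, 37, 3, 94, 13, 32, 77, 23]
  L1: h(44,37)=(44*31+37)%997=404 h(3,94)=(3*31+94)%997=187 h(13,32)=(13*31+32)%997=435 h(77,23)=(77*31+23)%997=416 -> [404, 187, 435, 416]
  L2: h(404,187)=(404*31+187)%997=747 h(435,416)=(435*31+416)%997=940 -> [747, 940]
  L3: h(747,940)=(747*31+940)%997=169 -> [169]
  root = 169 != target 825
Candidate C: set leaf[5] = 86 -> leaves = [44, 37, 3, 94, 13, 86, 77, 2]
  L0: [44, 37, 3, 94, 13, 86, 77, 2]
  L1: h(44,37)=(44*31+37)%997=404 h(3,94)=(3*31+94)%997=187 h(13,86)=(13*31+86)%997=489 h(77,2)=(77*31+2)%997=395 -> [404, 187, 489, 395]
  L2: h(404,187)=(404*31+187)%997=747 h(489,395)=(489*31+395)%997=599 -> [747, 599]
  L3: h(747,599)=(747*31+599)%997=825 -> [825]
  root = 825 == target 825  ** MATCH **
Candidate C produces the target root.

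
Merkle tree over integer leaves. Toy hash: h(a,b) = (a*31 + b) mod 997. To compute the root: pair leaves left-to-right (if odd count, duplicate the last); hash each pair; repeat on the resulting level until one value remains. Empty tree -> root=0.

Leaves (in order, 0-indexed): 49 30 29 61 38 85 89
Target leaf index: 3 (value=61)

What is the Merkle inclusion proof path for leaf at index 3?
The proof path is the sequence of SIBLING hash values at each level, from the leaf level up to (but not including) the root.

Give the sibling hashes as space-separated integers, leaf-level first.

Answer: 29 552 127

Derivation:
L0 (leaves): [49, 30, 29, 61, 38, 85, 89], target index=3
L1: h(49,30)=(49*31+30)%997=552 [pair 0] h(29,61)=(29*31+61)%997=960 [pair 1] h(38,85)=(38*31+85)%997=266 [pair 2] h(89,89)=(89*31+89)%997=854 [pair 3] -> [552, 960, 266, 854]
  Sibling for proof at L0: 29
L2: h(552,960)=(552*31+960)%997=126 [pair 0] h(266,854)=(266*31+854)%997=127 [pair 1] -> [126, 127]
  Sibling for proof at L1: 552
L3: h(126,127)=(126*31+127)%997=45 [pair 0] -> [45]
  Sibling for proof at L2: 127
Root: 45
Proof path (sibling hashes from leaf to root): [29, 552, 127]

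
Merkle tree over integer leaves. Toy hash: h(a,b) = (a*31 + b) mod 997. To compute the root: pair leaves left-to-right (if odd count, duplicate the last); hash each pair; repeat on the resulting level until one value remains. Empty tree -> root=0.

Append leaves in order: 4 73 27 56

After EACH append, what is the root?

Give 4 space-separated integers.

Answer: 4 197 989 21

Derivation:
After append 4 (leaves=[4]):
  L0: [4]
  root=4
After append 73 (leaves=[4, 73]):
  L0: [4, 73]
  L1: h(4,73)=(4*31+73)%997=197 -> [197]
  root=197
After append 27 (leaves=[4, 73, 27]):
  L0: [4, 73, 27]
  L1: h(4,73)=(4*31+73)%997=197 h(27,27)=(27*31+27)%997=864 -> [197, 864]
  L2: h(197,864)=(197*31+864)%997=989 -> [989]
  root=989
After append 56 (leaves=[4, 73, 27, 56]):
  L0: [4, 73, 27, 56]
  L1: h(4,73)=(4*31+73)%997=197 h(27,56)=(27*31+56)%997=893 -> [197, 893]
  L2: h(197,893)=(197*31+893)%997=21 -> [21]
  root=21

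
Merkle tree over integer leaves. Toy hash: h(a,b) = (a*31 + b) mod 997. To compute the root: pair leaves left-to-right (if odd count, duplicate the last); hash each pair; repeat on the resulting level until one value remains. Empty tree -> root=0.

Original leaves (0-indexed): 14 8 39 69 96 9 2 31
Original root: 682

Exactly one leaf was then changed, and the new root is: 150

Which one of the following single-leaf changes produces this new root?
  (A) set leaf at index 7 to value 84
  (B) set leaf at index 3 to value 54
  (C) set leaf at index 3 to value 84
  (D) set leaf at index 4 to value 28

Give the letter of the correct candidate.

Answer: C

Derivation:
Original leaves: [14, 8, 39, 69, 96, 9, 2, 31]
Target new root: 150
Try each candidate change and compute the resulting root:
Candidate A: set leaf[7] = 84 -> leaves = [14, 8, 39, 69, 96, 9, 2, 84]
  L0: [14, 8, 39, 69, 96, 9, 2, 84]
  L1: h(14,8)=(14*31+8)%997=442 h(39,69)=(39*31+69)%997=281 h(96,9)=(96*31+9)%997=991 h(2,84)=(2*31+84)%997=146 -> [442, 281, 991, 146]
  L2: h(442,281)=(442*31+281)%997=25 h(991,146)=(991*31+146)%997=957 -> [25, 957]
  L3: h(25,957)=(25*31+957)%997=735 -> [735]
  root = 735 != target 150
Candidate B: set leaf[3] = 54 -> leaves = [14, 8, 39, 54, 96, 9, 2, 31]
  L0: [14, 8, 39, 54, 96, 9, 2, 31]
  L1: h(14,8)=(14*31+8)%997=442 h(39,54)=(39*31+54)%997=266 h(96,9)=(96*31+9)%997=991 h(2,31)=(2*31+31)%997=93 -> [442, 266, 991, 93]
  L2: h(442,266)=(442*31+266)%997=10 h(991,93)=(991*31+93)%997=904 -> [10, 904]
  L3: h(10,904)=(10*31+904)%997=217 -> [217]
  root = 217 != target 150
Candidate C: set leaf[3] = 84 -> leaves = [14, 8, 39, 84, 96, 9, 2, 31]
  L0: [14, 8, 39, 84, 96, 9, 2, 31]
  L1: h(14,8)=(14*31+8)%997=442 h(39,84)=(39*31+84)%997=296 h(96,9)=(96*31+9)%997=991 h(2,31)=(2*31+31)%997=93 -> [442, 296, 991, 93]
  L2: h(442,296)=(442*31+296)%997=40 h(991,93)=(991*31+93)%997=904 -> [40, 904]
  L3: h(40,904)=(40*31+904)%997=150 -> [150]
  root = 150 == target 150  ** MATCH **
Candidate D: set leaf[4] = 28 -> leaves = [14, 8, 39, 69, 28, 9, 2, 31]
  L0: [14, 8, 39, 69, 28, 9, 2, 31]
  L1: h(14,8)=(14*31+8)%997=442 h(39,69)=(39*31+69)%997=281 h(28,9)=(28*31+9)%997=877 h(2,31)=(2*31+31)%997=93 -> [442, 281, 877, 93]
  L2: h(442,281)=(442*31+281)%997=25 h(877,93)=(877*31+93)%997=361 -> [25, 361]
  L3: h(25,361)=(25*31+361)%997=139 -> [139]
  root = 139 != target 150
Candidate C produces the target root.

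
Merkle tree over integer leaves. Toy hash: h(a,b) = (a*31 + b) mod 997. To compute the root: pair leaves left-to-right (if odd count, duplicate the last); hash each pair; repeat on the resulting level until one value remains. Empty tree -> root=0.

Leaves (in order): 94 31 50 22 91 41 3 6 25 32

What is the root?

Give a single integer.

Answer: 318

Derivation:
L0: [94, 31, 50, 22, 91, 41, 3, 6, 25, 32]
L1: h(94,31)=(94*31+31)%997=951 h(50,22)=(50*31+22)%997=575 h(91,41)=(91*31+41)%997=868 h(3,6)=(3*31+6)%997=99 h(25,32)=(25*31+32)%997=807 -> [951, 575, 868, 99, 807]
L2: h(951,575)=(951*31+575)%997=146 h(868,99)=(868*31+99)%997=88 h(807,807)=(807*31+807)%997=899 -> [146, 88, 899]
L3: h(146,88)=(146*31+88)%997=626 h(899,899)=(899*31+899)%997=852 -> [626, 852]
L4: h(626,852)=(626*31+852)%997=318 -> [318]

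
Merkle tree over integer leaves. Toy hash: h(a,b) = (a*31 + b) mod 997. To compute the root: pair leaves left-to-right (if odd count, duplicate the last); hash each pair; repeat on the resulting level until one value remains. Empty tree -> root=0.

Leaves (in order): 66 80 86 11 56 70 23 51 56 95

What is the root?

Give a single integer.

Answer: 710

Derivation:
L0: [66, 80, 86, 11, 56, 70, 23, 51, 56, 95]
L1: h(66,80)=(66*31+80)%997=132 h(86,11)=(86*31+11)%997=683 h(56,70)=(56*31+70)%997=809 h(23,51)=(23*31+51)%997=764 h(56,95)=(56*31+95)%997=834 -> [132, 683, 809, 764, 834]
L2: h(132,683)=(132*31+683)%997=787 h(809,764)=(809*31+764)%997=918 h(834,834)=(834*31+834)%997=766 -> [787, 918, 766]
L3: h(787,918)=(787*31+918)%997=390 h(766,766)=(766*31+766)%997=584 -> [390, 584]
L4: h(390,584)=(390*31+584)%997=710 -> [710]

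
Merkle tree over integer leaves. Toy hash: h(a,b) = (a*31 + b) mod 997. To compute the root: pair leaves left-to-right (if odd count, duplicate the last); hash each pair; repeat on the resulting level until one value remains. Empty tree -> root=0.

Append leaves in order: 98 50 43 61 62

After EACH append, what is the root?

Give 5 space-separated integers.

Answer: 98 97 395 413 519

Derivation:
After append 98 (leaves=[98]):
  L0: [98]
  root=98
After append 50 (leaves=[98, 50]):
  L0: [98, 50]
  L1: h(98,50)=(98*31+50)%997=97 -> [97]
  root=97
After append 43 (leaves=[98, 50, 43]):
  L0: [98, 50, 43]
  L1: h(98,50)=(98*31+50)%997=97 h(43,43)=(43*31+43)%997=379 -> [97, 379]
  L2: h(97,379)=(97*31+379)%997=395 -> [395]
  root=395
After append 61 (leaves=[98, 50, 43, 61]):
  L0: [98, 50, 43, 61]
  L1: h(98,50)=(98*31+50)%997=97 h(43,61)=(43*31+61)%997=397 -> [97, 397]
  L2: h(97,397)=(97*31+397)%997=413 -> [413]
  root=413
After append 62 (leaves=[98, 50, 43, 61, 62]):
  L0: [98, 50, 43, 61, 62]
  L1: h(98,50)=(98*31+50)%997=97 h(43,61)=(43*31+61)%997=397 h(62,62)=(62*31+62)%997=987 -> [97, 397, 987]
  L2: h(97,397)=(97*31+397)%997=413 h(987,987)=(987*31+987)%997=677 -> [413, 677]
  L3: h(413,677)=(413*31+677)%997=519 -> [519]
  root=519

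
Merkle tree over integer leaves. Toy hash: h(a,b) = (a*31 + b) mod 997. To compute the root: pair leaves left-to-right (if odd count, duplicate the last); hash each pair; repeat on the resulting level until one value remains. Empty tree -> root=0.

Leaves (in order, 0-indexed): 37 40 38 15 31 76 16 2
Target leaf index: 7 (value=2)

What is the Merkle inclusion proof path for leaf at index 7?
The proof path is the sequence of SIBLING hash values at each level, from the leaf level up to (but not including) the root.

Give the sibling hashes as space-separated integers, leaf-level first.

L0 (leaves): [37, 40, 38, 15, 31, 76, 16, 2], target index=7
L1: h(37,40)=(37*31+40)%997=190 [pair 0] h(38,15)=(38*31+15)%997=196 [pair 1] h(31,76)=(31*31+76)%997=40 [pair 2] h(16,2)=(16*31+2)%997=498 [pair 3] -> [190, 196, 40, 498]
  Sibling for proof at L0: 16
L2: h(190,196)=(190*31+196)%997=104 [pair 0] h(40,498)=(40*31+498)%997=741 [pair 1] -> [104, 741]
  Sibling for proof at L1: 40
L3: h(104,741)=(104*31+741)%997=974 [pair 0] -> [974]
  Sibling for proof at L2: 104
Root: 974
Proof path (sibling hashes from leaf to root): [16, 40, 104]

Answer: 16 40 104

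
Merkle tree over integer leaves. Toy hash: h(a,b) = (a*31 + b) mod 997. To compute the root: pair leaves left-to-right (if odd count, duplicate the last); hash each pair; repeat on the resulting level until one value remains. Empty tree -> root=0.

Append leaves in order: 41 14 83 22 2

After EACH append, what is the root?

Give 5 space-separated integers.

Answer: 41 288 617 556 341

Derivation:
After append 41 (leaves=[41]):
  L0: [41]
  root=41
After append 14 (leaves=[41, 14]):
  L0: [41, 14]
  L1: h(41,14)=(41*31+14)%997=288 -> [288]
  root=288
After append 83 (leaves=[41, 14, 83]):
  L0: [41, 14, 83]
  L1: h(41,14)=(41*31+14)%997=288 h(83,83)=(83*31+83)%997=662 -> [288, 662]
  L2: h(288,662)=(288*31+662)%997=617 -> [617]
  root=617
After append 22 (leaves=[41, 14, 83, 22]):
  L0: [41, 14, 83, 22]
  L1: h(41,14)=(41*31+14)%997=288 h(83,22)=(83*31+22)%997=601 -> [288, 601]
  L2: h(288,601)=(288*31+601)%997=556 -> [556]
  root=556
After append 2 (leaves=[41, 14, 83, 22, 2]):
  L0: [41, 14, 83, 22, 2]
  L1: h(41,14)=(41*31+14)%997=288 h(83,22)=(83*31+22)%997=601 h(2,2)=(2*31+2)%997=64 -> [288, 601, 64]
  L2: h(288,601)=(288*31+601)%997=556 h(64,64)=(64*31+64)%997=54 -> [556, 54]
  L3: h(556,54)=(556*31+54)%997=341 -> [341]
  root=341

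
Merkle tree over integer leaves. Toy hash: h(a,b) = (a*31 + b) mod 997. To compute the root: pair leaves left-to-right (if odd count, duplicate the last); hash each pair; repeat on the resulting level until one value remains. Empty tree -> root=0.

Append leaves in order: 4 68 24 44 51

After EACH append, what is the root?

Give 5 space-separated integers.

Answer: 4 192 738 758 947

Derivation:
After append 4 (leaves=[4]):
  L0: [4]
  root=4
After append 68 (leaves=[4, 68]):
  L0: [4, 68]
  L1: h(4,68)=(4*31+68)%997=192 -> [192]
  root=192
After append 24 (leaves=[4, 68, 24]):
  L0: [4, 68, 24]
  L1: h(4,68)=(4*31+68)%997=192 h(24,24)=(24*31+24)%997=768 -> [192, 768]
  L2: h(192,768)=(192*31+768)%997=738 -> [738]
  root=738
After append 44 (leaves=[4, 68, 24, 44]):
  L0: [4, 68, 24, 44]
  L1: h(4,68)=(4*31+68)%997=192 h(24,44)=(24*31+44)%997=788 -> [192, 788]
  L2: h(192,788)=(192*31+788)%997=758 -> [758]
  root=758
After append 51 (leaves=[4, 68, 24, 44, 51]):
  L0: [4, 68, 24, 44, 51]
  L1: h(4,68)=(4*31+68)%997=192 h(24,44)=(24*31+44)%997=788 h(51,51)=(51*31+51)%997=635 -> [192, 788, 635]
  L2: h(192,788)=(192*31+788)%997=758 h(635,635)=(635*31+635)%997=380 -> [758, 380]
  L3: h(758,380)=(758*31+380)%997=947 -> [947]
  root=947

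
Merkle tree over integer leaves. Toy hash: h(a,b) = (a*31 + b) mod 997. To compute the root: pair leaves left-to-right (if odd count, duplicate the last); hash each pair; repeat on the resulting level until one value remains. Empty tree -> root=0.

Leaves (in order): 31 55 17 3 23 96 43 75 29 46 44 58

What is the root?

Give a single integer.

Answer: 64

Derivation:
L0: [31, 55, 17, 3, 23, 96, 43, 75, 29, 46, 44, 58]
L1: h(31,55)=(31*31+55)%997=19 h(17,3)=(17*31+3)%997=530 h(23,96)=(23*31+96)%997=809 h(43,75)=(43*31+75)%997=411 h(29,46)=(29*31+46)%997=945 h(44,58)=(44*31+58)%997=425 -> [19, 530, 809, 411, 945, 425]
L2: h(19,530)=(19*31+530)%997=122 h(809,411)=(809*31+411)%997=565 h(945,425)=(945*31+425)%997=807 -> [122, 565, 807]
L3: h(122,565)=(122*31+565)%997=359 h(807,807)=(807*31+807)%997=899 -> [359, 899]
L4: h(359,899)=(359*31+899)%997=64 -> [64]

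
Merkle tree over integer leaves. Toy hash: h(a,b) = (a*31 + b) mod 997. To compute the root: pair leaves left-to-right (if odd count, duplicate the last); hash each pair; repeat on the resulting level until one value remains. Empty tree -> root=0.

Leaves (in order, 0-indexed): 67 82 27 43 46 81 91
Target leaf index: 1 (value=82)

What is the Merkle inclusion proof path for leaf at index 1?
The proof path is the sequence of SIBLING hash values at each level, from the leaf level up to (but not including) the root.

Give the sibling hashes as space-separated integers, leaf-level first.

Answer: 67 880 776

Derivation:
L0 (leaves): [67, 82, 27, 43, 46, 81, 91], target index=1
L1: h(67,82)=(67*31+82)%997=165 [pair 0] h(27,43)=(27*31+43)%997=880 [pair 1] h(46,81)=(46*31+81)%997=510 [pair 2] h(91,91)=(91*31+91)%997=918 [pair 3] -> [165, 880, 510, 918]
  Sibling for proof at L0: 67
L2: h(165,880)=(165*31+880)%997=13 [pair 0] h(510,918)=(510*31+918)%997=776 [pair 1] -> [13, 776]
  Sibling for proof at L1: 880
L3: h(13,776)=(13*31+776)%997=182 [pair 0] -> [182]
  Sibling for proof at L2: 776
Root: 182
Proof path (sibling hashes from leaf to root): [67, 880, 776]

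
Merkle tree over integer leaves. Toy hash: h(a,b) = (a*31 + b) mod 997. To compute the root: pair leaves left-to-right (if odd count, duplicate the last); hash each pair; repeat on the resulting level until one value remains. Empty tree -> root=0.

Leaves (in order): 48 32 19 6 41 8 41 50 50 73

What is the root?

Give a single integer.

Answer: 933

Derivation:
L0: [48, 32, 19, 6, 41, 8, 41, 50, 50, 73]
L1: h(48,32)=(48*31+32)%997=523 h(19,6)=(19*31+6)%997=595 h(41,8)=(41*31+8)%997=282 h(41,50)=(41*31+50)%997=324 h(50,73)=(50*31+73)%997=626 -> [523, 595, 282, 324, 626]
L2: h(523,595)=(523*31+595)%997=856 h(282,324)=(282*31+324)%997=93 h(626,626)=(626*31+626)%997=92 -> [856, 93, 92]
L3: h(856,93)=(856*31+93)%997=707 h(92,92)=(92*31+92)%997=950 -> [707, 950]
L4: h(707,950)=(707*31+950)%997=933 -> [933]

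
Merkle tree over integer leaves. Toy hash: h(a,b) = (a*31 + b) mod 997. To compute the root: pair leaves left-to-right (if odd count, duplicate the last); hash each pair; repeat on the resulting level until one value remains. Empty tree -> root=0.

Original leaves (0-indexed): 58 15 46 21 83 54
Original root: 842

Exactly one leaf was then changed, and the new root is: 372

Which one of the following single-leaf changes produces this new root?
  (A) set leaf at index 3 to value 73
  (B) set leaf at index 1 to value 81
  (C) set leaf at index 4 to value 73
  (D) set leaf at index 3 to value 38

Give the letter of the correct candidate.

Answer: D

Derivation:
Original leaves: [58, 15, 46, 21, 83, 54]
Target new root: 372
Try each candidate change and compute the resulting root:
Candidate A: set leaf[3] = 73 -> leaves = [58, 15, 46, 73, 83, 54]
  L0: [58, 15, 46, 73, 83, 54]
  L1: h(58,15)=(58*31+15)%997=816 h(46,73)=(46*31+73)%997=502 h(83,54)=(83*31+54)%997=633 -> [816, 502, 633]
  L2: h(816,502)=(816*31+502)%997=873 h(633,633)=(633*31+633)%997=316 -> [873, 316]
  L3: h(873,316)=(873*31+316)%997=460 -> [460]
  root = 460 != target 372
Candidate B: set leaf[1] = 81 -> leaves = [58, 81, 46, 21, 83, 54]
  L0: [58, 81, 46, 21, 83, 54]
  L1: h(58,81)=(58*31+81)%997=882 h(46,21)=(46*31+21)%997=450 h(83,54)=(83*31+54)%997=633 -> [882, 450, 633]
  L2: h(882,450)=(882*31+450)%997=873 h(633,633)=(633*31+633)%997=316 -> [873, 316]
  L3: h(873,316)=(873*31+316)%997=460 -> [460]
  root = 460 != target 372
Candidate C: set leaf[4] = 73 -> leaves = [58, 15, 46, 21, 73, 54]
  L0: [58, 15, 46, 21, 73, 54]
  L1: h(58,15)=(58*31+15)%997=816 h(46,21)=(46*31+21)%997=450 h(73,54)=(73*31+54)%997=323 -> [816, 450, 323]
  L2: h(816,450)=(816*31+450)%997=821 h(323,323)=(323*31+323)%997=366 -> [821, 366]
  L3: h(821,366)=(821*31+366)%997=892 -> [892]
  root = 892 != target 372
Candidate D: set leaf[3] = 38 -> leaves = [58, 15, 46, 38, 83, 54]
  L0: [58, 15, 46, 38, 83, 54]
  L1: h(58,15)=(58*31+15)%997=816 h(46,38)=(46*31+38)%997=467 h(83,54)=(83*31+54)%997=633 -> [816, 467, 633]
  L2: h(816,467)=(816*31+467)%997=838 h(633,633)=(633*31+633)%997=316 -> [838, 316]
  L3: h(838,316)=(838*31+316)%997=372 -> [372]
  root = 372 == target 372  ** MATCH **
Candidate D produces the target root.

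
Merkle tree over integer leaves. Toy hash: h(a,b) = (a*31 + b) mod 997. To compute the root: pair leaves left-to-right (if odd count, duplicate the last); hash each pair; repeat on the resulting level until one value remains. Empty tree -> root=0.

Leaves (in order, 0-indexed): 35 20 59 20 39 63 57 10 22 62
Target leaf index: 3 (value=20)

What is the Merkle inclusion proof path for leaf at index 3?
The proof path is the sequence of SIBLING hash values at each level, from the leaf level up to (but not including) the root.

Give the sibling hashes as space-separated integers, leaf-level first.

Answer: 59 108 332 148

Derivation:
L0 (leaves): [35, 20, 59, 20, 39, 63, 57, 10, 22, 62], target index=3
L1: h(35,20)=(35*31+20)%997=108 [pair 0] h(59,20)=(59*31+20)%997=852 [pair 1] h(39,63)=(39*31+63)%997=275 [pair 2] h(57,10)=(57*31+10)%997=780 [pair 3] h(22,62)=(22*31+62)%997=744 [pair 4] -> [108, 852, 275, 780, 744]
  Sibling for proof at L0: 59
L2: h(108,852)=(108*31+852)%997=212 [pair 0] h(275,780)=(275*31+780)%997=332 [pair 1] h(744,744)=(744*31+744)%997=877 [pair 2] -> [212, 332, 877]
  Sibling for proof at L1: 108
L3: h(212,332)=(212*31+332)%997=922 [pair 0] h(877,877)=(877*31+877)%997=148 [pair 1] -> [922, 148]
  Sibling for proof at L2: 332
L4: h(922,148)=(922*31+148)%997=814 [pair 0] -> [814]
  Sibling for proof at L3: 148
Root: 814
Proof path (sibling hashes from leaf to root): [59, 108, 332, 148]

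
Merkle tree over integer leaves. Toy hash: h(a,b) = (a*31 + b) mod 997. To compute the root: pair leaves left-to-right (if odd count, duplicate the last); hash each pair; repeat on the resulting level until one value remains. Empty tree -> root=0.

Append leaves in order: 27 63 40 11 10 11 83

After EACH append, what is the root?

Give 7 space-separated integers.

After append 27 (leaves=[27]):
  L0: [27]
  root=27
After append 63 (leaves=[27, 63]):
  L0: [27, 63]
  L1: h(27,63)=(27*31+63)%997=900 -> [900]
  root=900
After append 40 (leaves=[27, 63, 40]):
  L0: [27, 63, 40]
  L1: h(27,63)=(27*31+63)%997=900 h(40,40)=(40*31+40)%997=283 -> [900, 283]
  L2: h(900,283)=(900*31+283)%997=267 -> [267]
  root=267
After append 11 (leaves=[27, 63, 40, 11]):
  L0: [27, 63, 40, 11]
  L1: h(27,63)=(27*31+63)%997=900 h(40,11)=(40*31+11)%997=254 -> [900, 254]
  L2: h(900,254)=(900*31+254)%997=238 -> [238]
  root=238
After append 10 (leaves=[27, 63, 40, 11, 10]):
  L0: [27, 63, 40, 11, 10]
  L1: h(27,63)=(27*31+63)%997=900 h(40,11)=(40*31+11)%997=254 h(10,10)=(10*31+10)%997=320 -> [900, 254, 320]
  L2: h(900,254)=(900*31+254)%997=238 h(320,320)=(320*31+320)%997=270 -> [238, 270]
  L3: h(238,270)=(238*31+270)%997=669 -> [669]
  root=669
After append 11 (leaves=[27, 63, 40, 11, 10, 11]):
  L0: [27, 63, 40, 11, 10, 11]
  L1: h(27,63)=(27*31+63)%997=900 h(40,11)=(40*31+11)%997=254 h(10,11)=(10*31+11)%997=321 -> [900, 254, 321]
  L2: h(900,254)=(900*31+254)%997=238 h(321,321)=(321*31+321)%997=302 -> [238, 302]
  L3: h(238,302)=(238*31+302)%997=701 -> [701]
  root=701
After append 83 (leaves=[27, 63, 40, 11, 10, 11, 83]):
  L0: [27, 63, 40, 11, 10, 11, 83]
  L1: h(27,63)=(27*31+63)%997=900 h(40,11)=(40*31+11)%997=254 h(10,11)=(10*31+11)%997=321 h(83,83)=(83*31+83)%997=662 -> [900, 254, 321, 662]
  L2: h(900,254)=(900*31+254)%997=238 h(321,662)=(321*31+662)%997=643 -> [238, 643]
  L3: h(238,643)=(238*31+643)%997=45 -> [45]
  root=45

Answer: 27 900 267 238 669 701 45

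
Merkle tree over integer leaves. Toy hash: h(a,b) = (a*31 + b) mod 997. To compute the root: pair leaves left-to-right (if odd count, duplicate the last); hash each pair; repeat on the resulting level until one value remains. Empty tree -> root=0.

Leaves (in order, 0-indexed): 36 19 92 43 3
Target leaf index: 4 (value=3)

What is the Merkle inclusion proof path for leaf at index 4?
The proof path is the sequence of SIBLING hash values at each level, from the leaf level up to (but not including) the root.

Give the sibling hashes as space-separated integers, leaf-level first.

Answer: 3 96 194

Derivation:
L0 (leaves): [36, 19, 92, 43, 3], target index=4
L1: h(36,19)=(36*31+19)%997=138 [pair 0] h(92,43)=(92*31+43)%997=901 [pair 1] h(3,3)=(3*31+3)%997=96 [pair 2] -> [138, 901, 96]
  Sibling for proof at L0: 3
L2: h(138,901)=(138*31+901)%997=194 [pair 0] h(96,96)=(96*31+96)%997=81 [pair 1] -> [194, 81]
  Sibling for proof at L1: 96
L3: h(194,81)=(194*31+81)%997=113 [pair 0] -> [113]
  Sibling for proof at L2: 194
Root: 113
Proof path (sibling hashes from leaf to root): [3, 96, 194]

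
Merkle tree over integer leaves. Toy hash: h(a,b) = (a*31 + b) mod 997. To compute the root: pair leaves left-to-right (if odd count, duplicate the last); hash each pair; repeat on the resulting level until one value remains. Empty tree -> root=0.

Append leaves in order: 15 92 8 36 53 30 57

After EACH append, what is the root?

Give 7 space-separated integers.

After append 15 (leaves=[15]):
  L0: [15]
  root=15
After append 92 (leaves=[15, 92]):
  L0: [15, 92]
  L1: h(15,92)=(15*31+92)%997=557 -> [557]
  root=557
After append 8 (leaves=[15, 92, 8]):
  L0: [15, 92, 8]
  L1: h(15,92)=(15*31+92)%997=557 h(8,8)=(8*31+8)%997=256 -> [557, 256]
  L2: h(557,256)=(557*31+256)%997=574 -> [574]
  root=574
After append 36 (leaves=[15, 92, 8, 36]):
  L0: [15, 92, 8, 36]
  L1: h(15,92)=(15*31+92)%997=557 h(8,36)=(8*31+36)%997=284 -> [557, 284]
  L2: h(557,284)=(557*31+284)%997=602 -> [602]
  root=602
After append 53 (leaves=[15, 92, 8, 36, 53]):
  L0: [15, 92, 8, 36, 53]
  L1: h(15,92)=(15*31+92)%997=557 h(8,36)=(8*31+36)%997=284 h(53,53)=(53*31+53)%997=699 -> [557, 284, 699]
  L2: h(557,284)=(557*31+284)%997=602 h(699,699)=(699*31+699)%997=434 -> [602, 434]
  L3: h(602,434)=(602*31+434)%997=153 -> [153]
  root=153
After append 30 (leaves=[15, 92, 8, 36, 53, 30]):
  L0: [15, 92, 8, 36, 53, 30]
  L1: h(15,92)=(15*31+92)%997=557 h(8,36)=(8*31+36)%997=284 h(53,30)=(53*31+30)%997=676 -> [557, 284, 676]
  L2: h(557,284)=(557*31+284)%997=602 h(676,676)=(676*31+676)%997=695 -> [602, 695]
  L3: h(602,695)=(602*31+695)%997=414 -> [414]
  root=414
After append 57 (leaves=[15, 92, 8, 36, 53, 30, 57]):
  L0: [15, 92, 8, 36, 53, 30, 57]
  L1: h(15,92)=(15*31+92)%997=557 h(8,36)=(8*31+36)%997=284 h(53,30)=(53*31+30)%997=676 h(57,57)=(57*31+57)%997=827 -> [557, 284, 676, 827]
  L2: h(557,284)=(557*31+284)%997=602 h(676,827)=(676*31+827)%997=846 -> [602, 846]
  L3: h(602,846)=(602*31+846)%997=565 -> [565]
  root=565

Answer: 15 557 574 602 153 414 565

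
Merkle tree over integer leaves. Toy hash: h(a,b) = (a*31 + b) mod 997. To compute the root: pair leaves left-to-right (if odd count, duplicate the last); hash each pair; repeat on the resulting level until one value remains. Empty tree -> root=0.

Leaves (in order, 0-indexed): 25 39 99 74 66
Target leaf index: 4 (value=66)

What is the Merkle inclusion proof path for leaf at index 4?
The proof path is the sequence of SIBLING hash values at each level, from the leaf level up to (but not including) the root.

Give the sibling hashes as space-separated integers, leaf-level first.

L0 (leaves): [25, 39, 99, 74, 66], target index=4
L1: h(25,39)=(25*31+39)%997=814 [pair 0] h(99,74)=(99*31+74)%997=152 [pair 1] h(66,66)=(66*31+66)%997=118 [pair 2] -> [814, 152, 118]
  Sibling for proof at L0: 66
L2: h(814,152)=(814*31+152)%997=461 [pair 0] h(118,118)=(118*31+118)%997=785 [pair 1] -> [461, 785]
  Sibling for proof at L1: 118
L3: h(461,785)=(461*31+785)%997=121 [pair 0] -> [121]
  Sibling for proof at L2: 461
Root: 121
Proof path (sibling hashes from leaf to root): [66, 118, 461]

Answer: 66 118 461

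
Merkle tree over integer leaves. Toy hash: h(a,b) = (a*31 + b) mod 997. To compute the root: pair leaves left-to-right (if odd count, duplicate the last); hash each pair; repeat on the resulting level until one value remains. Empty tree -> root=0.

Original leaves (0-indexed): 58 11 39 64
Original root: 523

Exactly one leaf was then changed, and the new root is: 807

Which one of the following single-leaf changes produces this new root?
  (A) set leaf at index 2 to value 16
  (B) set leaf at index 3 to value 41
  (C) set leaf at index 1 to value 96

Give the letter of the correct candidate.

Answer: A

Derivation:
Original leaves: [58, 11, 39, 64]
Target new root: 807
Try each candidate change and compute the resulting root:
Candidate A: set leaf[2] = 16 -> leaves = [58, 11, 16, 64]
  L0: [58, 11, 16, 64]
  L1: h(58,11)=(58*31+11)%997=812 h(16,64)=(16*31+64)%997=560 -> [812, 560]
  L2: h(812,560)=(812*31+560)%997=807 -> [807]
  root = 807 == target 807  ** MATCH **
Candidate B: set leaf[3] = 41 -> leaves = [58, 11, 39, 41]
  L0: [58, 11, 39, 41]
  L1: h(58,11)=(58*31+11)%997=812 h(39,41)=(39*31+41)%997=253 -> [812, 253]
  L2: h(812,253)=(812*31+253)%997=500 -> [500]
  root = 500 != target 807
Candidate C: set leaf[1] = 96 -> leaves = [58, 96, 39, 64]
  L0: [58, 96, 39, 64]
  L1: h(58,96)=(58*31+96)%997=897 h(39,64)=(39*31+64)%997=276 -> [897, 276]
  L2: h(897,276)=(897*31+276)%997=167 -> [167]
  root = 167 != target 807
Candidate A produces the target root.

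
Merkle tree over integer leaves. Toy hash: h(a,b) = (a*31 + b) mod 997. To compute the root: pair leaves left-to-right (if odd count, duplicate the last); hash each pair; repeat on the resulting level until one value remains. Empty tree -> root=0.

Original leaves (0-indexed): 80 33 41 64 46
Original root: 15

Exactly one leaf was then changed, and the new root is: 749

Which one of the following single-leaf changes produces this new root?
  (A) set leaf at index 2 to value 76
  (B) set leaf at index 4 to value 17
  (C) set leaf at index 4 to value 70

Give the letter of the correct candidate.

Answer: A

Derivation:
Original leaves: [80, 33, 41, 64, 46]
Target new root: 749
Try each candidate change and compute the resulting root:
Candidate A: set leaf[2] = 76 -> leaves = [80, 33, 76, 64, 46]
  L0: [80, 33, 76, 64, 46]
  L1: h(80,33)=(80*31+33)%997=519 h(76,64)=(76*31+64)%997=426 h(46,46)=(46*31+46)%997=475 -> [519, 426, 475]
  L2: h(519,426)=(519*31+426)%997=563 h(475,475)=(475*31+475)%997=245 -> [563, 245]
  L3: h(563,245)=(563*31+245)%997=749 -> [749]
  root = 749 == target 749  ** MATCH **
Candidate B: set leaf[4] = 17 -> leaves = [80, 33, 41, 64, 17]
  L0: [80, 33, 41, 64, 17]
  L1: h(80,33)=(80*31+33)%997=519 h(41,64)=(41*31+64)%997=338 h(17,17)=(17*31+17)%997=544 -> [519, 338, 544]
  L2: h(519,338)=(519*31+338)%997=475 h(544,544)=(544*31+544)%997=459 -> [475, 459]
  L3: h(475,459)=(475*31+459)%997=229 -> [229]
  root = 229 != target 749
Candidate C: set leaf[4] = 70 -> leaves = [80, 33, 41, 64, 70]
  L0: [80, 33, 41, 64, 70]
  L1: h(80,33)=(80*31+33)%997=519 h(41,64)=(41*31+64)%997=338 h(70,70)=(70*31+70)%997=246 -> [519, 338, 246]
  L2: h(519,338)=(519*31+338)%997=475 h(246,246)=(246*31+246)%997=893 -> [475, 893]
  L3: h(475,893)=(475*31+893)%997=663 -> [663]
  root = 663 != target 749
Candidate A produces the target root.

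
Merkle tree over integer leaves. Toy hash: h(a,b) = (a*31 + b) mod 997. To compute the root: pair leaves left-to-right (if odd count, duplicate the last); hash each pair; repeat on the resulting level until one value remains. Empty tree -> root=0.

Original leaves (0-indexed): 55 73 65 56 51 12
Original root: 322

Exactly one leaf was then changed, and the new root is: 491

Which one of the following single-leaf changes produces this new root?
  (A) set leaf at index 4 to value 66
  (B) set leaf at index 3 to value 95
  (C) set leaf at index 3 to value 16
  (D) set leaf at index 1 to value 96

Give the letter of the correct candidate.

Answer: D

Derivation:
Original leaves: [55, 73, 65, 56, 51, 12]
Target new root: 491
Try each candidate change and compute the resulting root:
Candidate A: set leaf[4] = 66 -> leaves = [55, 73, 65, 56, 66, 12]
  L0: [55, 73, 65, 56, 66, 12]
  L1: h(55,73)=(55*31+73)%997=781 h(65,56)=(65*31+56)%997=77 h(66,12)=(66*31+12)%997=64 -> [781, 77, 64]
  L2: h(781,77)=(781*31+77)%997=360 h(64,64)=(64*31+64)%997=54 -> [360, 54]
  L3: h(360,54)=(360*31+54)%997=247 -> [247]
  root = 247 != target 491
Candidate B: set leaf[3] = 95 -> leaves = [55, 73, 65, 95, 51, 12]
  L0: [55, 73, 65, 95, 51, 12]
  L1: h(55,73)=(55*31+73)%997=781 h(65,95)=(65*31+95)%997=116 h(51,12)=(51*31+12)%997=596 -> [781, 116, 596]
  L2: h(781,116)=(781*31+116)%997=399 h(596,596)=(596*31+596)%997=129 -> [399, 129]
  L3: h(399,129)=(399*31+129)%997=534 -> [534]
  root = 534 != target 491
Candidate C: set leaf[3] = 16 -> leaves = [55, 73, 65, 16, 51, 12]
  L0: [55, 73, 65, 16, 51, 12]
  L1: h(55,73)=(55*31+73)%997=781 h(65,16)=(65*31+16)%997=37 h(51,12)=(51*31+12)%997=596 -> [781, 37, 596]
  L2: h(781,37)=(781*31+37)%997=320 h(596,596)=(596*31+596)%997=129 -> [320, 129]
  L3: h(320,129)=(320*31+129)%997=79 -> [79]
  root = 79 != target 491
Candidate D: set leaf[1] = 96 -> leaves = [55, 96, 65, 56, 51, 12]
  L0: [55, 96, 65, 56, 51, 12]
  L1: h(55,96)=(55*31+96)%997=804 h(65,56)=(65*31+56)%997=77 h(51,12)=(51*31+12)%997=596 -> [804, 77, 596]
  L2: h(804,77)=(804*31+77)%997=76 h(596,596)=(596*31+596)%997=129 -> [76, 129]
  L3: h(76,129)=(76*31+129)%997=491 -> [491]
  root = 491 == target 491  ** MATCH **
Candidate D produces the target root.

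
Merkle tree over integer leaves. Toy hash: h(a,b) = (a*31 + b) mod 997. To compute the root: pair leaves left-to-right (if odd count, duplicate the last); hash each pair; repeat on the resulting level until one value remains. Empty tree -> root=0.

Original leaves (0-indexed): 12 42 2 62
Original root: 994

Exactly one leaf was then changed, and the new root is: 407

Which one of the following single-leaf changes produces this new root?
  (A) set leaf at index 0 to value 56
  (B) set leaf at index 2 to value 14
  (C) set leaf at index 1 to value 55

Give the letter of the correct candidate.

Original leaves: [12, 42, 2, 62]
Target new root: 407
Try each candidate change and compute the resulting root:
Candidate A: set leaf[0] = 56 -> leaves = [56, 42, 2, 62]
  L0: [56, 42, 2, 62]
  L1: h(56,42)=(56*31+42)%997=781 h(2,62)=(2*31+62)%997=124 -> [781, 124]
  L2: h(781,124)=(781*31+124)%997=407 -> [407]
  root = 407 == target 407  ** MATCH **
Candidate B: set leaf[2] = 14 -> leaves = [12, 42, 14, 62]
  L0: [12, 42, 14, 62]
  L1: h(12,42)=(12*31+42)%997=414 h(14,62)=(14*31+62)%997=496 -> [414, 496]
  L2: h(414,496)=(414*31+496)%997=369 -> [369]
  root = 369 != target 407
Candidate C: set leaf[1] = 55 -> leaves = [12, 55, 2, 62]
  L0: [12, 55, 2, 62]
  L1: h(12,55)=(12*31+55)%997=427 h(2,62)=(2*31+62)%997=124 -> [427, 124]
  L2: h(427,124)=(427*31+124)%997=400 -> [400]
  root = 400 != target 407
Candidate A produces the target root.

Answer: A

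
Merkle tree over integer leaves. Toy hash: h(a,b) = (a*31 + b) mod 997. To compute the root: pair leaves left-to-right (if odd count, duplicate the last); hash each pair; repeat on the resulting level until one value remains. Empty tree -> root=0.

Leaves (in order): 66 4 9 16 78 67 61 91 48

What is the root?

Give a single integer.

Answer: 158

Derivation:
L0: [66, 4, 9, 16, 78, 67, 61, 91, 48]
L1: h(66,4)=(66*31+4)%997=56 h(9,16)=(9*31+16)%997=295 h(78,67)=(78*31+67)%997=491 h(61,91)=(61*31+91)%997=985 h(48,48)=(48*31+48)%997=539 -> [56, 295, 491, 985, 539]
L2: h(56,295)=(56*31+295)%997=37 h(491,985)=(491*31+985)%997=254 h(539,539)=(539*31+539)%997=299 -> [37, 254, 299]
L3: h(37,254)=(37*31+254)%997=404 h(299,299)=(299*31+299)%997=595 -> [404, 595]
L4: h(404,595)=(404*31+595)%997=158 -> [158]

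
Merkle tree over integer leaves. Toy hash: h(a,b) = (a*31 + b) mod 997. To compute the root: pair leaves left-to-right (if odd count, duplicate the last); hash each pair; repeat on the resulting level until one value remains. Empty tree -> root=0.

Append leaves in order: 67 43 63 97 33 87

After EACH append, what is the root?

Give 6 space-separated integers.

Answer: 67 126 937 971 85 816

Derivation:
After append 67 (leaves=[67]):
  L0: [67]
  root=67
After append 43 (leaves=[67, 43]):
  L0: [67, 43]
  L1: h(67,43)=(67*31+43)%997=126 -> [126]
  root=126
After append 63 (leaves=[67, 43, 63]):
  L0: [67, 43, 63]
  L1: h(67,43)=(67*31+43)%997=126 h(63,63)=(63*31+63)%997=22 -> [126, 22]
  L2: h(126,22)=(126*31+22)%997=937 -> [937]
  root=937
After append 97 (leaves=[67, 43, 63, 97]):
  L0: [67, 43, 63, 97]
  L1: h(67,43)=(67*31+43)%997=126 h(63,97)=(63*31+97)%997=56 -> [126, 56]
  L2: h(126,56)=(126*31+56)%997=971 -> [971]
  root=971
After append 33 (leaves=[67, 43, 63, 97, 33]):
  L0: [67, 43, 63, 97, 33]
  L1: h(67,43)=(67*31+43)%997=126 h(63,97)=(63*31+97)%997=56 h(33,33)=(33*31+33)%997=59 -> [126, 56, 59]
  L2: h(126,56)=(126*31+56)%997=971 h(59,59)=(59*31+59)%997=891 -> [971, 891]
  L3: h(971,891)=(971*31+891)%997=85 -> [85]
  root=85
After append 87 (leaves=[67, 43, 63, 97, 33, 87]):
  L0: [67, 43, 63, 97, 33, 87]
  L1: h(67,43)=(67*31+43)%997=126 h(63,97)=(63*31+97)%997=56 h(33,87)=(33*31+87)%997=113 -> [126, 56, 113]
  L2: h(126,56)=(126*31+56)%997=971 h(113,113)=(113*31+113)%997=625 -> [971, 625]
  L3: h(971,625)=(971*31+625)%997=816 -> [816]
  root=816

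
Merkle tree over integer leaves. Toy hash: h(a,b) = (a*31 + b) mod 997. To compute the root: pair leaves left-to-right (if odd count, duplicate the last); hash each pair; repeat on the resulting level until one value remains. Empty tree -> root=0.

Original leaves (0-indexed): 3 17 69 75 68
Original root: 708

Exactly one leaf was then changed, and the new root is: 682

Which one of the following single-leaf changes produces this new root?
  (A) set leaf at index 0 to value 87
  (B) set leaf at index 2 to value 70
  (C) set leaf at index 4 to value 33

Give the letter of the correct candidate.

Original leaves: [3, 17, 69, 75, 68]
Target new root: 682
Try each candidate change and compute the resulting root:
Candidate A: set leaf[0] = 87 -> leaves = [87, 17, 69, 75, 68]
  L0: [87, 17, 69, 75, 68]
  L1: h(87,17)=(87*31+17)%997=720 h(69,75)=(69*31+75)%997=220 h(68,68)=(68*31+68)%997=182 -> [720, 220, 182]
  L2: h(720,220)=(720*31+220)%997=606 h(182,182)=(182*31+182)%997=839 -> [606, 839]
  L3: h(606,839)=(606*31+839)%997=682 -> [682]
  root = 682 == target 682  ** MATCH **
Candidate B: set leaf[2] = 70 -> leaves = [3, 17, 70, 75, 68]
  L0: [3, 17, 70, 75, 68]
  L1: h(3,17)=(3*31+17)%997=110 h(70,75)=(70*31+75)%997=251 h(68,68)=(68*31+68)%997=182 -> [110, 251, 182]
  L2: h(110,251)=(110*31+251)%997=670 h(182,182)=(182*31+182)%997=839 -> [670, 839]
  L3: h(670,839)=(670*31+839)%997=672 -> [672]
  root = 672 != target 682
Candidate C: set leaf[4] = 33 -> leaves = [3, 17, 69, 75, 33]
  L0: [3, 17, 69, 75, 33]
  L1: h(3,17)=(3*31+17)%997=110 h(69,75)=(69*31+75)%997=220 h(33,33)=(33*31+33)%997=59 -> [110, 220, 59]
  L2: h(110,220)=(110*31+220)%997=639 h(59,59)=(59*31+59)%997=891 -> [639, 891]
  L3: h(639,891)=(639*31+891)%997=760 -> [760]
  root = 760 != target 682
Candidate A produces the target root.

Answer: A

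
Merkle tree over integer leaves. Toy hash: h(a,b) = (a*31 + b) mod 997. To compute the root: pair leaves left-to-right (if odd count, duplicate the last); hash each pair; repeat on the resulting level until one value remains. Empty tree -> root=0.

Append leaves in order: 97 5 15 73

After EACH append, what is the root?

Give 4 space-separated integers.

Answer: 97 21 134 192

Derivation:
After append 97 (leaves=[97]):
  L0: [97]
  root=97
After append 5 (leaves=[97, 5]):
  L0: [97, 5]
  L1: h(97,5)=(97*31+5)%997=21 -> [21]
  root=21
After append 15 (leaves=[97, 5, 15]):
  L0: [97, 5, 15]
  L1: h(97,5)=(97*31+5)%997=21 h(15,15)=(15*31+15)%997=480 -> [21, 480]
  L2: h(21,480)=(21*31+480)%997=134 -> [134]
  root=134
After append 73 (leaves=[97, 5, 15, 73]):
  L0: [97, 5, 15, 73]
  L1: h(97,5)=(97*31+5)%997=21 h(15,73)=(15*31+73)%997=538 -> [21, 538]
  L2: h(21,538)=(21*31+538)%997=192 -> [192]
  root=192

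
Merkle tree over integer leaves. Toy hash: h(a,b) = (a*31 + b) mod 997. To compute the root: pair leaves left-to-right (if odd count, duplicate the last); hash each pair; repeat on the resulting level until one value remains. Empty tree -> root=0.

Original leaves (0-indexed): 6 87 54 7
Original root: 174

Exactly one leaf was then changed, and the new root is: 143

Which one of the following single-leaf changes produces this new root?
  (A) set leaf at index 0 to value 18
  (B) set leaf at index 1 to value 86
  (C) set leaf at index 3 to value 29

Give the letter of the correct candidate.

Original leaves: [6, 87, 54, 7]
Target new root: 143
Try each candidate change and compute the resulting root:
Candidate A: set leaf[0] = 18 -> leaves = [18, 87, 54, 7]
  L0: [18, 87, 54, 7]
  L1: h(18,87)=(18*31+87)%997=645 h(54,7)=(54*31+7)%997=684 -> [645, 684]
  L2: h(645,684)=(645*31+684)%997=739 -> [739]
  root = 739 != target 143
Candidate B: set leaf[1] = 86 -> leaves = [6, 86, 54, 7]
  L0: [6, 86, 54, 7]
  L1: h(6,86)=(6*31+86)%997=272 h(54,7)=(54*31+7)%997=684 -> [272, 684]
  L2: h(272,684)=(272*31+684)%997=143 -> [143]
  root = 143 == target 143  ** MATCH **
Candidate C: set leaf[3] = 29 -> leaves = [6, 87, 54, 29]
  L0: [6, 87, 54, 29]
  L1: h(6,87)=(6*31+87)%997=273 h(54,29)=(54*31+29)%997=706 -> [273, 706]
  L2: h(273,706)=(273*31+706)%997=196 -> [196]
  root = 196 != target 143
Candidate B produces the target root.

Answer: B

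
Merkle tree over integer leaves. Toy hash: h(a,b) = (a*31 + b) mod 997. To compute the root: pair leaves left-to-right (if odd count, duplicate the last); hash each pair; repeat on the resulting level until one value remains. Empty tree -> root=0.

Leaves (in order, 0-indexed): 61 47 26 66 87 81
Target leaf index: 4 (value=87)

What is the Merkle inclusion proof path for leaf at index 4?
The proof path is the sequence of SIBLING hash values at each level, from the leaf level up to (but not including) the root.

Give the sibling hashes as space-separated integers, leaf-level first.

Answer: 81 784 133

Derivation:
L0 (leaves): [61, 47, 26, 66, 87, 81], target index=4
L1: h(61,47)=(61*31+47)%997=941 [pair 0] h(26,66)=(26*31+66)%997=872 [pair 1] h(87,81)=(87*31+81)%997=784 [pair 2] -> [941, 872, 784]
  Sibling for proof at L0: 81
L2: h(941,872)=(941*31+872)%997=133 [pair 0] h(784,784)=(784*31+784)%997=163 [pair 1] -> [133, 163]
  Sibling for proof at L1: 784
L3: h(133,163)=(133*31+163)%997=298 [pair 0] -> [298]
  Sibling for proof at L2: 133
Root: 298
Proof path (sibling hashes from leaf to root): [81, 784, 133]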